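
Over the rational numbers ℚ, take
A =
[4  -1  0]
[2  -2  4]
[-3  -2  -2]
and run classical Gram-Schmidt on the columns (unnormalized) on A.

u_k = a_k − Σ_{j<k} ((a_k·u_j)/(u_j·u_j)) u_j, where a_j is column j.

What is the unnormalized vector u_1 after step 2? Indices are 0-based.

Step 1: u_0 = a_0 = (4, 2, -3).
Step 2: u_1 = a_1 − (-2/29)·u_0 = (-21/29, -54/29, -64/29).

u_1 = (-21/29, -54/29, -64/29)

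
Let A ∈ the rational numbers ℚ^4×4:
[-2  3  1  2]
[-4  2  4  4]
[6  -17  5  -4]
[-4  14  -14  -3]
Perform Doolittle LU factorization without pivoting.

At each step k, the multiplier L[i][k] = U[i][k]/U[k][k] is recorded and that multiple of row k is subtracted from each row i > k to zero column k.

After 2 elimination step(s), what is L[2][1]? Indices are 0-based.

k=0: U[0][0]=-2
  eliminate (1,0): mult=2, new row 1: (0, -4, 2, 0); set L[1][0]=2
  eliminate (2,0): mult=-3, new row 2: (0, -8, 8, 2); set L[2][0]=-3
  eliminate (3,0): mult=2, new row 3: (0, 8, -16, -7); set L[3][0]=2
k=1: U[1][1]=-4
  eliminate (2,1): mult=2, new row 2: (0, 0, 4, 2); set L[2][1]=2
  eliminate (3,1): mult=-2, new row 3: (0, 0, -12, -7); set L[3][1]=-2

L[2][1] = 2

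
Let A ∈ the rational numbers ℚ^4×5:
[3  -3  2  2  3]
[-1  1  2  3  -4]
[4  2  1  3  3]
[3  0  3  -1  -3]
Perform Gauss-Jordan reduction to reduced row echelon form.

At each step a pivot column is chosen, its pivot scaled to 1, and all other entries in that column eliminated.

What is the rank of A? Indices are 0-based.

step 1: normalize row 0 (÷3) = (1, -1, 2/3, 2/3, 1)
  row 1: subtract -1×row0 = (0, 0, 8/3, 11/3, -3)
  row 2: subtract 4×row0 = (0, 6, -5/3, 1/3, -1)
  row 3: subtract 3×row0 = (0, 3, 1, -3, -6)
step 2: exchange rows 1,2
step 2: normalize row 1 (÷6) = (0, 1, -5/18, 1/18, -1/6)
  row 0: subtract -1×row1 = (1, 0, 7/18, 13/18, 5/6)
  row 3: subtract 3×row1 = (0, 0, 11/6, -19/6, -11/2)
step 3: normalize row 2 (÷8/3) = (0, 0, 1, 11/8, -9/8)
  row 0: subtract 7/18×row2 = (1, 0, 0, 3/16, 61/48)
  row 1: subtract -5/18×row2 = (0, 1, 0, 7/16, -23/48)
  row 3: subtract 11/6×row2 = (0, 0, 0, -91/16, -55/16)
step 4: normalize row 3 (÷-91/16) = (0, 0, 0, 1, 55/91)
  row 0: subtract 3/16×row3 = (1, 0, 0, 0, 316/273)
  row 1: subtract 7/16×row3 = (0, 1, 0, 0, -29/39)
  row 2: subtract 11/8×row3 = (0, 0, 1, 0, -178/91)

rank = 4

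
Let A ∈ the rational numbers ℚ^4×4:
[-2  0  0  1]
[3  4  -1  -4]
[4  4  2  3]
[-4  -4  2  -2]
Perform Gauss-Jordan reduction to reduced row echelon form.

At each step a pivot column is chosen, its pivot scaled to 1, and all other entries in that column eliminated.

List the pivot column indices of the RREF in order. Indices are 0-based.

pivot columns: 0, 1, 2, 3

step 1: normalize row 0 (÷-2) = (1, 0, 0, -1/2)
  row 1: subtract 3×row0 = (0, 4, -1, -5/2)
  row 2: subtract 4×row0 = (0, 4, 2, 5)
  row 3: subtract -4×row0 = (0, -4, 2, -4)
step 2: normalize row 1 (÷4) = (0, 1, -1/4, -5/8)
  row 2: subtract 4×row1 = (0, 0, 3, 15/2)
  row 3: subtract -4×row1 = (0, 0, 1, -13/2)
step 3: normalize row 2 (÷3) = (0, 0, 1, 5/2)
  row 1: subtract -1/4×row2 = (0, 1, 0, 0)
  row 3: subtract 1×row2 = (0, 0, 0, -9)
step 4: normalize row 3 (÷-9) = (0, 0, 0, 1)
  row 0: subtract -1/2×row3 = (1, 0, 0, 0)
  row 2: subtract 5/2×row3 = (0, 0, 1, 0)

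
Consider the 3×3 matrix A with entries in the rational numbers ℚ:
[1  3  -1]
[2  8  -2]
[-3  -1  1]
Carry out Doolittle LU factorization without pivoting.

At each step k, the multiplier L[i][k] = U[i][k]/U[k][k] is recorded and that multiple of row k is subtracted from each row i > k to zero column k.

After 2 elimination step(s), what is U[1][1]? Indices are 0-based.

k=0: U[0][0]=1
  eliminate (1,0): mult=2, new row 1: (0, 2, 0); set L[1][0]=2
  eliminate (2,0): mult=-3, new row 2: (0, 8, -2); set L[2][0]=-3
k=1: U[1][1]=2
  eliminate (2,1): mult=4, new row 2: (0, 0, -2); set L[2][1]=4

U[1][1] = 2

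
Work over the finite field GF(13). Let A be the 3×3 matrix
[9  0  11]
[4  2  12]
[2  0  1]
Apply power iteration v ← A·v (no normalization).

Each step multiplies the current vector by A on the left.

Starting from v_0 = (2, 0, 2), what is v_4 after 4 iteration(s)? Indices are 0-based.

v_0 = (2, 0, 2).
v_1 = A·v_0 = (1, 6, 6).
v_2 = A·v_1 = (10, 10, 8).
v_3 = A·v_2 = (9, 0, 2).
v_4 = A·v_3 = (12, 8, 7).

v_4 = (12, 8, 7)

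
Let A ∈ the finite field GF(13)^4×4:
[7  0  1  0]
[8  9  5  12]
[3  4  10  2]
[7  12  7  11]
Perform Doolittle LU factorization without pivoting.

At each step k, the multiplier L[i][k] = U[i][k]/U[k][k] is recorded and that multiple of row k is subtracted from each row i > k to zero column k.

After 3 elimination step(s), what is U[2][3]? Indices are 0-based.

k=0: U[0][0]=7
  eliminate (1,0): mult=3, new row 1: (0, 9, 2, 12); set L[1][0]=3
  eliminate (2,0): mult=6, new row 2: (0, 4, 4, 2); set L[2][0]=6
  eliminate (3,0): mult=1, new row 3: (0, 12, 6, 11); set L[3][0]=1
k=1: U[1][1]=9
  eliminate (2,1): mult=12, new row 2: (0, 0, 6, 1); set L[2][1]=12
  eliminate (3,1): mult=10, new row 3: (0, 0, 12, 8); set L[3][1]=10
k=2: U[2][2]=6
  eliminate (3,2): mult=2, new row 3: (0, 0, 0, 6); set L[3][2]=2

U[2][3] = 1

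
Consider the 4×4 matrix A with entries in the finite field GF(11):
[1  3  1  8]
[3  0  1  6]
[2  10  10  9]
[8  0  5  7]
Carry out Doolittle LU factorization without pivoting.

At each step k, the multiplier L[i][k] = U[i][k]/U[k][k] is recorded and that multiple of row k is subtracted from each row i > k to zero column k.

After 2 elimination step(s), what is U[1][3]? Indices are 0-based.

Step 1: pivot at (0,0) is 1.
  row1 ← row1 − (3)·row0  ⇒  L[1][0]=3, U row1=(0, 2, 9, 4)
  row2 ← row2 − (2)·row0  ⇒  L[2][0]=2, U row2=(0, 4, 8, 4)
  row3 ← row3 − (8)·row0  ⇒  L[3][0]=8, U row3=(0, 9, 8, 9)
Step 2: pivot at (1,1) is 2.
  row2 ← row2 − (2)·row1  ⇒  L[2][1]=2, U row2=(0, 0, 1, 7)
  row3 ← row3 − (10)·row1  ⇒  L[3][1]=10, U row3=(0, 0, 6, 2)

U[1][3] = 4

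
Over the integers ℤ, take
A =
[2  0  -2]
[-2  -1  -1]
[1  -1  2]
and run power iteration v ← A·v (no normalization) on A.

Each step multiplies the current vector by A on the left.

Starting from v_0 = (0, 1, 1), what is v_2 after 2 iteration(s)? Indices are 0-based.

v_0 = (0, 1, 1).
v_1 = A·v_0 = (-2, -2, 1).
v_2 = A·v_1 = (-6, 5, 2).

v_2 = (-6, 5, 2)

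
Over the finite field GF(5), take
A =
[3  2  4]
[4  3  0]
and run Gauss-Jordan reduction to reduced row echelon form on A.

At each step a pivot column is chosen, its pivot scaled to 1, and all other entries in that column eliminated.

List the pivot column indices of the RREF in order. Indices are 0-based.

pivot columns: 0, 1

pivot(0,0)=3: scale R0 → (1, 4, 3)
  clear (1,0): R1 −= (4)R0 → (0, 2, 3)
pivot(1,1)=2: scale R1 → (0, 1, 4)
  clear (0,1): R0 −= (4)R1 → (1, 0, 2)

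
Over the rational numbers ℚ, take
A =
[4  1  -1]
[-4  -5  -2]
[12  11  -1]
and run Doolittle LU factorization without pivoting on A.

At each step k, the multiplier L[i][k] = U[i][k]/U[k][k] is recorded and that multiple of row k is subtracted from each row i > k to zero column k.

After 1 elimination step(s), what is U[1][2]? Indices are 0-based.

U[1][2] = -3

Step 1: pivot at (0,0) is 4.
  row1 ← row1 − (-1)·row0  ⇒  L[1][0]=-1, U row1=(0, -4, -3)
  row2 ← row2 − (3)·row0  ⇒  L[2][0]=3, U row2=(0, 8, 2)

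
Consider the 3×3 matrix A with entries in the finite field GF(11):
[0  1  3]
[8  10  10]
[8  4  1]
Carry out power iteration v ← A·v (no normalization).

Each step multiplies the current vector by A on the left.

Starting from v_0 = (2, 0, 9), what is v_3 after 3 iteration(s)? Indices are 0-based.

v_0 = (2, 0, 9).
v_1 = A·v_0 = (5, 7, 3).
v_2 = A·v_1 = (5, 8, 5).
v_3 = A·v_2 = (1, 5, 0).

v_3 = (1, 5, 0)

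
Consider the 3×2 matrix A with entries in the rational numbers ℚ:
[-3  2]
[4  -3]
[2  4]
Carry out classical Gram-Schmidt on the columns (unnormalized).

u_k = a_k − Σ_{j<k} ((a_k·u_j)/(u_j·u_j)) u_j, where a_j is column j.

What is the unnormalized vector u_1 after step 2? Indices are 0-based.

u_1 = (28/29, -47/29, 136/29)

Step 1: u_0 = a_0 = (-3, 4, 2).
Step 2: u_1 = a_1 − (-10/29)·u_0 = (28/29, -47/29, 136/29).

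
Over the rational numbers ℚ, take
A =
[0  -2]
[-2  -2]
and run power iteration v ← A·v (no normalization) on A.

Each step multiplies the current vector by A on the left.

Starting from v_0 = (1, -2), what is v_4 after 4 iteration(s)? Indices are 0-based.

v_0 = (1, -2).
v_1 = A·v_0 = (4, 2).
v_2 = A·v_1 = (-4, -12).
v_3 = A·v_2 = (24, 32).
v_4 = A·v_3 = (-64, -112).

v_4 = (-64, -112)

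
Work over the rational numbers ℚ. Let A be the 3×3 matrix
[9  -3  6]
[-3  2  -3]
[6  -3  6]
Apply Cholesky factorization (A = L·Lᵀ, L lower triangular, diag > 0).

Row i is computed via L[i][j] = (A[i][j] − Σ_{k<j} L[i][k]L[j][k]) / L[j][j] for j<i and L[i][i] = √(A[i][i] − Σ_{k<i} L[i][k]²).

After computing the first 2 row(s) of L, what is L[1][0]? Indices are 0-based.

Step 1: L[0][0] = √(9) = 3.
  L[1][0] = (-3) / L[0][0] = -1.
Step 2: L[1][1] = √(1) = 1.

L[1][0] = -1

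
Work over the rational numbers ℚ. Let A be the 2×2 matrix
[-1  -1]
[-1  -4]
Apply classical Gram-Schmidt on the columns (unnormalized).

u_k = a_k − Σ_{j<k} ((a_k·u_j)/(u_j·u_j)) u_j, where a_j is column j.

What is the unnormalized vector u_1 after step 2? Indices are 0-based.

u_1 = (3/2, -3/2)

Step 1: u_0 = a_0 = (-1, -1).
Step 2: u_1 = a_1 − (5/2)·u_0 = (3/2, -3/2).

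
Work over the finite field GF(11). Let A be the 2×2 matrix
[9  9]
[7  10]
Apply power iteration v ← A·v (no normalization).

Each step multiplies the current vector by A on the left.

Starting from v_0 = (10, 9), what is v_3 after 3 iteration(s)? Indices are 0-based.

v_3 = (9, 5)

v_0 = (10, 9).
v_1 = A·v_0 = (6, 6).
v_2 = A·v_1 = (9, 3).
v_3 = A·v_2 = (9, 5).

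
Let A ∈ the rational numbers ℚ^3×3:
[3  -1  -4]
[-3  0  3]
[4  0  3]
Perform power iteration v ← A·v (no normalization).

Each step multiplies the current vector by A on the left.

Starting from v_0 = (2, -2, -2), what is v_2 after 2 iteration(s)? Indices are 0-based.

v_2 = (52, -42, 70)

v_0 = (2, -2, -2).
v_1 = A·v_0 = (16, -12, 2).
v_2 = A·v_1 = (52, -42, 70).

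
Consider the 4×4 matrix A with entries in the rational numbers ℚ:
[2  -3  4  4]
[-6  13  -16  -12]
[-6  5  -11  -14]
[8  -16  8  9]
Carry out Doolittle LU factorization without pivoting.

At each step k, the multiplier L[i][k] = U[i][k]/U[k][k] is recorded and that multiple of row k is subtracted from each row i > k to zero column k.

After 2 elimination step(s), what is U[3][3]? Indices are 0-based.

U[3][3] = -7

k=0: U[0][0]=2
  eliminate (1,0): mult=-3, new row 1: (0, 4, -4, 0); set L[1][0]=-3
  eliminate (2,0): mult=-3, new row 2: (0, -4, 1, -2); set L[2][0]=-3
  eliminate (3,0): mult=4, new row 3: (0, -4, -8, -7); set L[3][0]=4
k=1: U[1][1]=4
  eliminate (2,1): mult=-1, new row 2: (0, 0, -3, -2); set L[2][1]=-1
  eliminate (3,1): mult=-1, new row 3: (0, 0, -12, -7); set L[3][1]=-1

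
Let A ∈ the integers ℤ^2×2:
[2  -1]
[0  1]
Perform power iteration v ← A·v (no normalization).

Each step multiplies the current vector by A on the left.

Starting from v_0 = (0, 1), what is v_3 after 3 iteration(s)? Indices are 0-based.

v_3 = (-7, 1)

v_0 = (0, 1).
v_1 = A·v_0 = (-1, 1).
v_2 = A·v_1 = (-3, 1).
v_3 = A·v_2 = (-7, 1).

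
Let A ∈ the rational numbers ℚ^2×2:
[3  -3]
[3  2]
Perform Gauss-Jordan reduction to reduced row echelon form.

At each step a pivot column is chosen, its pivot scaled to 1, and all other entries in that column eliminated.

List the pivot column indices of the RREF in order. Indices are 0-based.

step 1: normalize row 0 (÷3) = (1, -1)
  row 1: subtract 3×row0 = (0, 5)
step 2: normalize row 1 (÷5) = (0, 1)
  row 0: subtract -1×row1 = (1, 0)

pivot columns: 0, 1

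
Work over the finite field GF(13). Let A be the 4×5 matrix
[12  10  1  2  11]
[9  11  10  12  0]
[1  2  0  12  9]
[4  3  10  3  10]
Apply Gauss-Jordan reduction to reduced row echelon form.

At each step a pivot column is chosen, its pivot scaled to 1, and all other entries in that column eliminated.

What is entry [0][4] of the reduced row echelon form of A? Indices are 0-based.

[1] R0 /= 12  ⇒  (1, 3, 12, 11, 2)
     R1 -= 9·R0  ⇒  (0, 10, 6, 4, 8)
     R2 -= 1·R0  ⇒  (0, 12, 1, 1, 7)
     R3 -= 4·R0  ⇒  (0, 4, 1, 11, 2)
[2] R1 /= 10  ⇒  (0, 1, 11, 3, 6)
     R0 -= 3·R1  ⇒  (1, 0, 5, 2, 10)
     R2 -= 12·R1  ⇒  (0, 0, 12, 4, 0)
     R3 -= 4·R1  ⇒  (0, 0, 9, 12, 4)
[3] R2 /= 12  ⇒  (0, 0, 1, 9, 0)
     R0 -= 5·R2  ⇒  (1, 0, 0, 9, 10)
     R1 -= 11·R2  ⇒  (0, 1, 0, 8, 6)
     R3 -= 9·R2  ⇒  (0, 0, 0, 9, 4)
[4] R3 /= 9  ⇒  (0, 0, 0, 1, 12)
     R0 -= 9·R3  ⇒  (1, 0, 0, 0, 6)
     R1 -= 8·R3  ⇒  (0, 1, 0, 0, 1)
     R2 -= 9·R3  ⇒  (0, 0, 1, 0, 9)

M[0][4] = 6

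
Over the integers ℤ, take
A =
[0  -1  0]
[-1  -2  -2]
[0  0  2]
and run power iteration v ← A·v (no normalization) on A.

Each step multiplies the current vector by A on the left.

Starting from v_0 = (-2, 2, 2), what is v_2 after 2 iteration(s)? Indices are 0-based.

v_0 = (-2, 2, 2).
v_1 = A·v_0 = (-2, -6, 4).
v_2 = A·v_1 = (6, 6, 8).

v_2 = (6, 6, 8)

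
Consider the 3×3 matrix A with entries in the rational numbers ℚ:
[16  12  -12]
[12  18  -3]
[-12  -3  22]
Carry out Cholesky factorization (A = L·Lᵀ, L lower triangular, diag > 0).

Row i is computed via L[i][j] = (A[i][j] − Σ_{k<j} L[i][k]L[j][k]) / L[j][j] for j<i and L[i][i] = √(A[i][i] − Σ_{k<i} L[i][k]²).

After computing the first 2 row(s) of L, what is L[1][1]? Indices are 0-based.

L[1][1] = 3

Step 1: L[0][0] = √(16) = 4.
  L[1][0] = (12) / L[0][0] = 3.
Step 2: L[1][1] = √(9) = 3.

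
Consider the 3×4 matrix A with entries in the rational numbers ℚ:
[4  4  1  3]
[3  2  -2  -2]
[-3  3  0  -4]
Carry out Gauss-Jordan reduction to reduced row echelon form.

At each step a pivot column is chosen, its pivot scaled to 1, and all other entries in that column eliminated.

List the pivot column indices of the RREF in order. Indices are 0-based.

step 1: normalize row 0 (÷4) = (1, 1, 1/4, 3/4)
  row 1: subtract 3×row0 = (0, -1, -11/4, -17/4)
  row 2: subtract -3×row0 = (0, 6, 3/4, -7/4)
step 2: normalize row 1 (÷-1) = (0, 1, 11/4, 17/4)
  row 0: subtract 1×row1 = (1, 0, -5/2, -7/2)
  row 2: subtract 6×row1 = (0, 0, -63/4, -109/4)
step 3: normalize row 2 (÷-63/4) = (0, 0, 1, 109/63)
  row 0: subtract -5/2×row2 = (1, 0, 0, 52/63)
  row 1: subtract 11/4×row2 = (0, 1, 0, -32/63)

pivot columns: 0, 1, 2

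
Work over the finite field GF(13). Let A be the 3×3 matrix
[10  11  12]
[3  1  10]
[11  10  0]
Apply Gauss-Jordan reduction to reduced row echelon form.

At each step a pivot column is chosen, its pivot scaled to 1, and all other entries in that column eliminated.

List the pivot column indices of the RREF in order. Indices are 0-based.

pivot(0,0)=10: scale R0 → (1, 5, 9)
  clear (1,0): R1 −= (3)R0 → (0, 12, 9)
  clear (2,0): R2 −= (11)R0 → (0, 7, 5)
pivot(1,1)=12: scale R1 → (0, 1, 4)
  clear (0,1): R0 −= (5)R1 → (1, 0, 2)
  clear (2,1): R2 −= (7)R1 → (0, 0, 3)
pivot(2,2)=3: scale R2 → (0, 0, 1)
  clear (0,2): R0 −= (2)R2 → (1, 0, 0)
  clear (1,2): R1 −= (4)R2 → (0, 1, 0)

pivot columns: 0, 1, 2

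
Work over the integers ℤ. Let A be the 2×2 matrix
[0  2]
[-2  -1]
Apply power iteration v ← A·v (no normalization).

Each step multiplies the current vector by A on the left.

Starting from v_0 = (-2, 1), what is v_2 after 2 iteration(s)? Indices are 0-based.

v_0 = (-2, 1).
v_1 = A·v_0 = (2, 3).
v_2 = A·v_1 = (6, -7).

v_2 = (6, -7)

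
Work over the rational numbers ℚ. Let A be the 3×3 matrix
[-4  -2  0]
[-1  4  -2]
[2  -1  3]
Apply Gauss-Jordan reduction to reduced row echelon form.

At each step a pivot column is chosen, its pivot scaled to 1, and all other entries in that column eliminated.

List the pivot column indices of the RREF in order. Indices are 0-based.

pivot columns: 0, 1, 2

pivot(0,0)=-4: scale R0 → (1, 1/2, 0)
  clear (1,0): R1 −= (-1)R0 → (0, 9/2, -2)
  clear (2,0): R2 −= (2)R0 → (0, -2, 3)
pivot(1,1)=9/2: scale R1 → (0, 1, -4/9)
  clear (0,1): R0 −= (1/2)R1 → (1, 0, 2/9)
  clear (2,1): R2 −= (-2)R1 → (0, 0, 19/9)
pivot(2,2)=19/9: scale R2 → (0, 0, 1)
  clear (0,2): R0 −= (2/9)R2 → (1, 0, 0)
  clear (1,2): R1 −= (-4/9)R2 → (0, 1, 0)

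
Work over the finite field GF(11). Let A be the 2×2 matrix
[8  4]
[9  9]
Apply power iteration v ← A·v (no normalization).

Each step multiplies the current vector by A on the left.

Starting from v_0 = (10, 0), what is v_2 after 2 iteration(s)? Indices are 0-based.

v_0 = (10, 0).
v_1 = A·v_0 = (3, 2).
v_2 = A·v_1 = (10, 1).

v_2 = (10, 1)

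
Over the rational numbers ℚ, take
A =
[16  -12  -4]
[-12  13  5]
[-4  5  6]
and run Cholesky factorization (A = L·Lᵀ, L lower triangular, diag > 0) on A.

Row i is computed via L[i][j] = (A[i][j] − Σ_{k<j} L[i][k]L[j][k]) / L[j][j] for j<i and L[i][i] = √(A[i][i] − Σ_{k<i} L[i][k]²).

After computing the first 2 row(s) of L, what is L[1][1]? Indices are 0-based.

L[1][1] = 2

Step 1: L[0][0] = √(16) = 4.
  L[1][0] = (-12) / L[0][0] = -3.
Step 2: L[1][1] = √(4) = 2.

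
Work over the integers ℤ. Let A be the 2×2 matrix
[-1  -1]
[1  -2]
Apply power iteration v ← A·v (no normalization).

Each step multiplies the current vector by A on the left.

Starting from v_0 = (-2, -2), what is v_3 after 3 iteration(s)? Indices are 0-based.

v_0 = (-2, -2).
v_1 = A·v_0 = (4, 2).
v_2 = A·v_1 = (-6, 0).
v_3 = A·v_2 = (6, -6).

v_3 = (6, -6)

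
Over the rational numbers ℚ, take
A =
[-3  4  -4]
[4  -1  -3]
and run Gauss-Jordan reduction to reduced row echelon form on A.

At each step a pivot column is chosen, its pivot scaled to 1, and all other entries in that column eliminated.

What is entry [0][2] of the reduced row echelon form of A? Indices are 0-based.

M[0][2] = -16/13

pivot(0,0)=-3: scale R0 → (1, -4/3, 4/3)
  clear (1,0): R1 −= (4)R0 → (0, 13/3, -25/3)
pivot(1,1)=13/3: scale R1 → (0, 1, -25/13)
  clear (0,1): R0 −= (-4/3)R1 → (1, 0, -16/13)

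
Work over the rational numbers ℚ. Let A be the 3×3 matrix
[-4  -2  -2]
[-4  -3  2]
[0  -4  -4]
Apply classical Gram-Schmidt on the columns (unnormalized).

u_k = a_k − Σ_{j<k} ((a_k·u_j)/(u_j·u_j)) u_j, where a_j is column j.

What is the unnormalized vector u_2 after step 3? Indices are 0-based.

u_2 = (-80/33, 80/33, -20/33)

Step 1: u_0 = a_0 = (-4, -4, 0).
Step 2: u_1 = a_1 − (5/8)·u_0 = (1/2, -1/2, -4).
Step 3: u_2 = a_2 − (0)·u_0 − (28/33)·u_1 = (-80/33, 80/33, -20/33).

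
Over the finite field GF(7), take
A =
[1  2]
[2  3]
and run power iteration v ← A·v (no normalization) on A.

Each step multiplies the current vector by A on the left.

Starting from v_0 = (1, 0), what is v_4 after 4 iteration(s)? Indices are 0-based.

v_0 = (1, 0).
v_1 = A·v_0 = (1, 2).
v_2 = A·v_1 = (5, 1).
v_3 = A·v_2 = (0, 6).
v_4 = A·v_3 = (5, 4).

v_4 = (5, 4)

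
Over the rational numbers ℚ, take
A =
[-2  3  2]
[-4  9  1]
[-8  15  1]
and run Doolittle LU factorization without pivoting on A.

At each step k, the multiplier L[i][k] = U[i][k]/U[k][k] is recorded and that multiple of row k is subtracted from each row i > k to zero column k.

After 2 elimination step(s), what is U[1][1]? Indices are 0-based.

U[1][1] = 3

Step 1: pivot at (0,0) is -2.
  row1 ← row1 − (2)·row0  ⇒  L[1][0]=2, U row1=(0, 3, -3)
  row2 ← row2 − (4)·row0  ⇒  L[2][0]=4, U row2=(0, 3, -7)
Step 2: pivot at (1,1) is 3.
  row2 ← row2 − (1)·row1  ⇒  L[2][1]=1, U row2=(0, 0, -4)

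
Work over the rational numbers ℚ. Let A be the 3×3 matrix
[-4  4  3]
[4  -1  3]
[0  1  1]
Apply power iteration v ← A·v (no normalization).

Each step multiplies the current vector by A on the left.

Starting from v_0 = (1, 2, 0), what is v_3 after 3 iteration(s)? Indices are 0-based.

v_3 = (100, -16, 24)

v_0 = (1, 2, 0).
v_1 = A·v_0 = (4, 2, 2).
v_2 = A·v_1 = (-2, 20, 4).
v_3 = A·v_2 = (100, -16, 24).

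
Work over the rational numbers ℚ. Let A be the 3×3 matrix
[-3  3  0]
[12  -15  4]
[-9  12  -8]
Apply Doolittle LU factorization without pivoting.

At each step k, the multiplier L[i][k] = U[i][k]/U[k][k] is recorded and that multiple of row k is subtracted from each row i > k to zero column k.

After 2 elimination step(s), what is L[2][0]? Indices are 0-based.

[col 0] pivot -3
  R1 -= -4*R0 → (0, -3, 4)  (L[1][0] := -4)
  R2 -= 3*R0 → (0, 3, -8)  (L[2][0] := 3)
[col 1] pivot -3
  R2 -= -1*R1 → (0, 0, -4)  (L[2][1] := -1)

L[2][0] = 3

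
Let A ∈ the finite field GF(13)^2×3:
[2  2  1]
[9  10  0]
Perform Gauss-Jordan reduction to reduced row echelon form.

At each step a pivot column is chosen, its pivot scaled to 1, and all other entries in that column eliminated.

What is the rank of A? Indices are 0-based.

rank = 2

pivot(0,0)=2: scale R0 → (1, 1, 7)
  clear (1,0): R1 −= (9)R0 → (0, 1, 2)
pivot(1,1)=1: scale R1 → (0, 1, 2)
  clear (0,1): R0 −= (1)R1 → (1, 0, 5)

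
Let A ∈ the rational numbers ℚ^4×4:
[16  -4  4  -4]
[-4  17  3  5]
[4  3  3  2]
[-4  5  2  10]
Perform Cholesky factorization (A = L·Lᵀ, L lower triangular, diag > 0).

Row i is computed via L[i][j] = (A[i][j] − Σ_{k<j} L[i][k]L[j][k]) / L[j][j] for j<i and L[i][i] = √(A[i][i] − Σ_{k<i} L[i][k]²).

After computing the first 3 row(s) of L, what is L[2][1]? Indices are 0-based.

L[2][1] = 1

Step 1: L[0][0] = √(16) = 4.
  L[1][0] = (-4) / L[0][0] = -1.
Step 2: L[1][1] = √(16) = 4.
  L[2][0] = (4) / L[0][0] = 1.
  L[2][1] = (4) / L[1][1] = 1.
Step 3: L[2][2] = √(1) = 1.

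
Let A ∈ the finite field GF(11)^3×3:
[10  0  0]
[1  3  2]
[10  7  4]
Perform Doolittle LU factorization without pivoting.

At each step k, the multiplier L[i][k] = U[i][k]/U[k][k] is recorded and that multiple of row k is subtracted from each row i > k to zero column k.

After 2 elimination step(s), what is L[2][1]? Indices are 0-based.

[col 0] pivot 10
  R1 -= 10*R0 → (0, 3, 2)  (L[1][0] := 10)
  R2 -= 1*R0 → (0, 7, 4)  (L[2][0] := 1)
[col 1] pivot 3
  R2 -= 6*R1 → (0, 0, 3)  (L[2][1] := 6)

L[2][1] = 6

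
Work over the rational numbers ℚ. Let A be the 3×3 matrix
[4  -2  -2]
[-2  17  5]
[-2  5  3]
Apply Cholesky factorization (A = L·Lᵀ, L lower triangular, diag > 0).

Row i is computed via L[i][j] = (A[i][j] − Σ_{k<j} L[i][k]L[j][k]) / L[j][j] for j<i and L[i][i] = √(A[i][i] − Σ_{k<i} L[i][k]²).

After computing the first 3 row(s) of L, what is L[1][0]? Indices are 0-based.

Step 1: L[0][0] = √(4) = 2.
  L[1][0] = (-2) / L[0][0] = -1.
Step 2: L[1][1] = √(16) = 4.
  L[2][0] = (-2) / L[0][0] = -1.
  L[2][1] = (4) / L[1][1] = 1.
Step 3: L[2][2] = √(1) = 1.

L[1][0] = -1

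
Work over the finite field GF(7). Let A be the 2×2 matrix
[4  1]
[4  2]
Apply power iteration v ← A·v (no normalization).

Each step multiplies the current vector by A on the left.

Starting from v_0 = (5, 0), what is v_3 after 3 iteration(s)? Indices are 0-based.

v_0 = (5, 0).
v_1 = A·v_0 = (6, 6).
v_2 = A·v_1 = (2, 1).
v_3 = A·v_2 = (2, 3).

v_3 = (2, 3)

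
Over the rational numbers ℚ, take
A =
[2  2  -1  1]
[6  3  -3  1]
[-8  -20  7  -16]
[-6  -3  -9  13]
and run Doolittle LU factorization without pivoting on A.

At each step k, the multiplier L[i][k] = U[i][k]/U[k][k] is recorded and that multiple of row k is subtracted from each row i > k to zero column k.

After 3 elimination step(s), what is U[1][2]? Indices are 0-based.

U[1][2] = 0

k=0: U[0][0]=2
  eliminate (1,0): mult=3, new row 1: (0, -3, 0, -2); set L[1][0]=3
  eliminate (2,0): mult=-4, new row 2: (0, -12, 3, -12); set L[2][0]=-4
  eliminate (3,0): mult=-3, new row 3: (0, 3, -12, 16); set L[3][0]=-3
k=1: U[1][1]=-3
  eliminate (2,1): mult=4, new row 2: (0, 0, 3, -4); set L[2][1]=4
  eliminate (3,1): mult=-1, new row 3: (0, 0, -12, 14); set L[3][1]=-1
k=2: U[2][2]=3
  eliminate (3,2): mult=-4, new row 3: (0, 0, 0, -2); set L[3][2]=-4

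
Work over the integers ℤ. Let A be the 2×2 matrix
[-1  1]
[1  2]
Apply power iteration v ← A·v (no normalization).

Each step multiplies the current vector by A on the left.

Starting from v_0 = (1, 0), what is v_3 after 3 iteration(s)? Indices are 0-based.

v_0 = (1, 0).
v_1 = A·v_0 = (-1, 1).
v_2 = A·v_1 = (2, 1).
v_3 = A·v_2 = (-1, 4).

v_3 = (-1, 4)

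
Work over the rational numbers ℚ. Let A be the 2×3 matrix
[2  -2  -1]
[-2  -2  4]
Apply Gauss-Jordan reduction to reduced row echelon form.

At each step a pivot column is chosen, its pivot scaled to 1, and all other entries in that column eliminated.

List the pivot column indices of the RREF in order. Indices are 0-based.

pivot columns: 0, 1

step 1: normalize row 0 (÷2) = (1, -1, -1/2)
  row 1: subtract -2×row0 = (0, -4, 3)
step 2: normalize row 1 (÷-4) = (0, 1, -3/4)
  row 0: subtract -1×row1 = (1, 0, -5/4)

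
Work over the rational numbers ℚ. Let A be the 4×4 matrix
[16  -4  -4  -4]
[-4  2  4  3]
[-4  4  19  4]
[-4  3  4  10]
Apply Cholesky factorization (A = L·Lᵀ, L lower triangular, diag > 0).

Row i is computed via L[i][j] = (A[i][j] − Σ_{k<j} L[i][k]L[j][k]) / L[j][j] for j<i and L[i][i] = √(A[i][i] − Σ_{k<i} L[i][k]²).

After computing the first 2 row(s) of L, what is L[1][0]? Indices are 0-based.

L[1][0] = -1

Step 1: L[0][0] = √(16) = 4.
  L[1][0] = (-4) / L[0][0] = -1.
Step 2: L[1][1] = √(1) = 1.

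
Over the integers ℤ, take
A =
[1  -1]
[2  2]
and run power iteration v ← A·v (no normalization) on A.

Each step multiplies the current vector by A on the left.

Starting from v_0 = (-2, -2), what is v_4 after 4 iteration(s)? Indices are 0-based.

v_0 = (-2, -2).
v_1 = A·v_0 = (0, -8).
v_2 = A·v_1 = (8, -16).
v_3 = A·v_2 = (24, -16).
v_4 = A·v_3 = (40, 16).

v_4 = (40, 16)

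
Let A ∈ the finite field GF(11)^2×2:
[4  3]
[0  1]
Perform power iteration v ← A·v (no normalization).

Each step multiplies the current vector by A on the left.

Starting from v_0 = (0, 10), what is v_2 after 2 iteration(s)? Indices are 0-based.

v_2 = (7, 10)

v_0 = (0, 10).
v_1 = A·v_0 = (8, 10).
v_2 = A·v_1 = (7, 10).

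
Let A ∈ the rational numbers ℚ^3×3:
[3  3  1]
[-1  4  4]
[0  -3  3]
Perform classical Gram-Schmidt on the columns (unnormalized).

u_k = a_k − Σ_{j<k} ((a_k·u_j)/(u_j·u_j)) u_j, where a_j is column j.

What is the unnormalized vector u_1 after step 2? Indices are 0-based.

u_1 = (3/2, 9/2, -3)

Step 1: u_0 = a_0 = (3, -1, 0).
Step 2: u_1 = a_1 − (1/2)·u_0 = (3/2, 9/2, -3).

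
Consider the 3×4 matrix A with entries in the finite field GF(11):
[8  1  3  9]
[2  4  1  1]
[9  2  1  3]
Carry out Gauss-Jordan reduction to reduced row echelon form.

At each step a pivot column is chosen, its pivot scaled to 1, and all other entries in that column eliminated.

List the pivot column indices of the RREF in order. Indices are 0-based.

pivot columns: 0, 1, 2

pivot(0,0)=8: scale R0 → (1, 7, 10, 8)
  clear (1,0): R1 −= (2)R0 → (0, 1, 3, 7)
  clear (2,0): R2 −= (9)R0 → (0, 5, 10, 8)
pivot(1,1)=1: scale R1 → (0, 1, 3, 7)
  clear (0,1): R0 −= (7)R1 → (1, 0, 0, 3)
  clear (2,1): R2 −= (5)R1 → (0, 0, 6, 6)
pivot(2,2)=6: scale R2 → (0, 0, 1, 1)
  clear (1,2): R1 −= (3)R2 → (0, 1, 0, 4)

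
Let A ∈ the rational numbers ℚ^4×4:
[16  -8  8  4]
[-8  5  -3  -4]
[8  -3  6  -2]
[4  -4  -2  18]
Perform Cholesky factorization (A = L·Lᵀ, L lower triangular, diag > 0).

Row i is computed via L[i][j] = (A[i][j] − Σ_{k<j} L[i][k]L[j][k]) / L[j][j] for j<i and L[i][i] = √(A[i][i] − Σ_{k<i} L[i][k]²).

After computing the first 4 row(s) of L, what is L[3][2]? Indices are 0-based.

L[3][2] = -2

Step 1: L[0][0] = √(16) = 4.
  L[1][0] = (-8) / L[0][0] = -2.
Step 2: L[1][1] = √(1) = 1.
  L[2][0] = (8) / L[0][0] = 2.
  L[2][1] = (1) / L[1][1] = 1.
Step 3: L[2][2] = √(1) = 1.
  L[3][0] = (4) / L[0][0] = 1.
  L[3][1] = (-2) / L[1][1] = -2.
  L[3][2] = (-2) / L[2][2] = -2.
Step 4: L[3][3] = √(9) = 3.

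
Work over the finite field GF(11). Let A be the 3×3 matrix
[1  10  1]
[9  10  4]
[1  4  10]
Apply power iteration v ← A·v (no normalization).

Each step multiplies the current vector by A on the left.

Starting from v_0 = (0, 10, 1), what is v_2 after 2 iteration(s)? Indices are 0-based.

v_0 = (0, 10, 1).
v_1 = A·v_0 = (2, 5, 6).
v_2 = A·v_1 = (3, 4, 5).

v_2 = (3, 4, 5)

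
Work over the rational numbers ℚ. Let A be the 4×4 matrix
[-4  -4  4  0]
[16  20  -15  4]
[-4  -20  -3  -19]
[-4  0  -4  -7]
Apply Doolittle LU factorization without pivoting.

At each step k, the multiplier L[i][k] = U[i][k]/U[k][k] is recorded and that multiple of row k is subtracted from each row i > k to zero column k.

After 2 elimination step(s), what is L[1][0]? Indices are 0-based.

L[1][0] = -4

[col 0] pivot -4
  R1 -= -4*R0 → (0, 4, 1, 4)  (L[1][0] := -4)
  R2 -= 1*R0 → (0, -16, -7, -19)  (L[2][0] := 1)
  R3 -= 1*R0 → (0, 4, -8, -7)  (L[3][0] := 1)
[col 1] pivot 4
  R2 -= -4*R1 → (0, 0, -3, -3)  (L[2][1] := -4)
  R3 -= 1*R1 → (0, 0, -9, -11)  (L[3][1] := 1)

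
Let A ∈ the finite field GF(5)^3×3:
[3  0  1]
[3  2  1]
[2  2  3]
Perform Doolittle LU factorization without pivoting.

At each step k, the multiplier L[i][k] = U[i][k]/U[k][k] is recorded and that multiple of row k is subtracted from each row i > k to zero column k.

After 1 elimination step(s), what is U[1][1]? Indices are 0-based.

[col 0] pivot 3
  R1 -= 1*R0 → (0, 2, 0)  (L[1][0] := 1)
  R2 -= 4*R0 → (0, 2, 4)  (L[2][0] := 4)

U[1][1] = 2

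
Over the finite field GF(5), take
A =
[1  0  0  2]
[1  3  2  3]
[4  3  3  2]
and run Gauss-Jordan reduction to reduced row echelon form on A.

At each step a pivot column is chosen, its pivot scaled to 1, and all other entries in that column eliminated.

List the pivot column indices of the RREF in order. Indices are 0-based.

pivot columns: 0, 1, 2

step 1: normalize row 0 (÷1) = (1, 0, 0, 2)
  row 1: subtract 1×row0 = (0, 3, 2, 1)
  row 2: subtract 4×row0 = (0, 3, 3, 4)
step 2: normalize row 1 (÷3) = (0, 1, 4, 2)
  row 2: subtract 3×row1 = (0, 0, 1, 3)
step 3: normalize row 2 (÷1) = (0, 0, 1, 3)
  row 1: subtract 4×row2 = (0, 1, 0, 0)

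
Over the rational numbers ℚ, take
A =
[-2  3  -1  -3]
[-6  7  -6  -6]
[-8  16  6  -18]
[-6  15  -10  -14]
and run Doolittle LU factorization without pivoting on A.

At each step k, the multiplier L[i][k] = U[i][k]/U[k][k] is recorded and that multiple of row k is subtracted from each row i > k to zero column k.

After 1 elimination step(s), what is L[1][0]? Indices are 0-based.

L[1][0] = 3

[col 0] pivot -2
  R1 -= 3*R0 → (0, -2, -3, 3)  (L[1][0] := 3)
  R2 -= 4*R0 → (0, 4, 10, -6)  (L[2][0] := 4)
  R3 -= 3*R0 → (0, 6, -7, -5)  (L[3][0] := 3)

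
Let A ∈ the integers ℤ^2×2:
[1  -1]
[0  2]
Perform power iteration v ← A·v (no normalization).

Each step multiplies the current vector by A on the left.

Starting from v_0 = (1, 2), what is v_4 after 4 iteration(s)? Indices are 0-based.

v_0 = (1, 2).
v_1 = A·v_0 = (-1, 4).
v_2 = A·v_1 = (-5, 8).
v_3 = A·v_2 = (-13, 16).
v_4 = A·v_3 = (-29, 32).

v_4 = (-29, 32)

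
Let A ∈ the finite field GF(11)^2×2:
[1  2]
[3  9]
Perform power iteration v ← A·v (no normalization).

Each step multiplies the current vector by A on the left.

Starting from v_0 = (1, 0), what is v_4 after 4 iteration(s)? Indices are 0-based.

v_4 = (0, 4)

v_0 = (1, 0).
v_1 = A·v_0 = (1, 3).
v_2 = A·v_1 = (7, 8).
v_3 = A·v_2 = (1, 5).
v_4 = A·v_3 = (0, 4).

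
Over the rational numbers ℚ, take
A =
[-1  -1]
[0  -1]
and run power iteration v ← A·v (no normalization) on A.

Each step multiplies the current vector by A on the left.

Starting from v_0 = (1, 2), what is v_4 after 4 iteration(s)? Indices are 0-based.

v_0 = (1, 2).
v_1 = A·v_0 = (-3, -2).
v_2 = A·v_1 = (5, 2).
v_3 = A·v_2 = (-7, -2).
v_4 = A·v_3 = (9, 2).

v_4 = (9, 2)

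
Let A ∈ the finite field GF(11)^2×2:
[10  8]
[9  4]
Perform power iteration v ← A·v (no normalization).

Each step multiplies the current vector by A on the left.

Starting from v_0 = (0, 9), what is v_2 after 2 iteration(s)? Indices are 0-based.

v_2 = (7, 0)

v_0 = (0, 9).
v_1 = A·v_0 = (6, 3).
v_2 = A·v_1 = (7, 0).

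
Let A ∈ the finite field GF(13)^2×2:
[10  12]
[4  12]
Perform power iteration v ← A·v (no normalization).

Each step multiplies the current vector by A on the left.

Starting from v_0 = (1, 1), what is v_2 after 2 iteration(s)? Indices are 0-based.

v_0 = (1, 1).
v_1 = A·v_0 = (9, 3).
v_2 = A·v_1 = (9, 7).

v_2 = (9, 7)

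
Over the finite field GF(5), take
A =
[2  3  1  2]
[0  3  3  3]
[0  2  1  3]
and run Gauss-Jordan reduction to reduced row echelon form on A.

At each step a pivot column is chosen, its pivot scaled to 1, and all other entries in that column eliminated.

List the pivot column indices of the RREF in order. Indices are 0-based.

pivot columns: 0, 1, 2

[1] R0 /= 2  ⇒  (1, 4, 3, 1)
[2] R1 /= 3  ⇒  (0, 1, 1, 1)
     R0 -= 4·R1  ⇒  (1, 0, 4, 2)
     R2 -= 2·R1  ⇒  (0, 0, 4, 1)
[3] R2 /= 4  ⇒  (0, 0, 1, 4)
     R0 -= 4·R2  ⇒  (1, 0, 0, 1)
     R1 -= 1·R2  ⇒  (0, 1, 0, 2)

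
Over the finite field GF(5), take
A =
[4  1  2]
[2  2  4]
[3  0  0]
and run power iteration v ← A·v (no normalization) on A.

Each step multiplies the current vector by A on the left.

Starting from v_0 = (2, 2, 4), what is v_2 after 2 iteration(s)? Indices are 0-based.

v_2 = (3, 3, 4)

v_0 = (2, 2, 4).
v_1 = A·v_0 = (3, 4, 1).
v_2 = A·v_1 = (3, 3, 4).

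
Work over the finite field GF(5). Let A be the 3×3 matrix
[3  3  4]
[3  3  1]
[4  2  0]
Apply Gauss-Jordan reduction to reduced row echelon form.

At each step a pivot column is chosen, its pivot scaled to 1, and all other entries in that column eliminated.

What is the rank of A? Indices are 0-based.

step 1: normalize row 0 (÷3) = (1, 1, 3)
  row 1: subtract 3×row0 = (0, 0, 2)
  row 2: subtract 4×row0 = (0, 3, 3)
step 2: exchange rows 1,2
step 2: normalize row 1 (÷3) = (0, 1, 1)
  row 0: subtract 1×row1 = (1, 0, 2)
step 3: normalize row 2 (÷2) = (0, 0, 1)
  row 0: subtract 2×row2 = (1, 0, 0)
  row 1: subtract 1×row2 = (0, 1, 0)

rank = 3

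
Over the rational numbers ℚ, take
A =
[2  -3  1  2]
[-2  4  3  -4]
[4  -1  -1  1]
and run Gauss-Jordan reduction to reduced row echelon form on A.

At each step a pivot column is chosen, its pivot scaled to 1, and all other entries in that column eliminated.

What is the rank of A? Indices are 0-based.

rank = 3

[1] R0 /= 2  ⇒  (1, -3/2, 1/2, 1)
     R1 -= -2·R0  ⇒  (0, 1, 4, -2)
     R2 -= 4·R0  ⇒  (0, 5, -3, -3)
[2] R1 /= 1  ⇒  (0, 1, 4, -2)
     R0 -= -3/2·R1  ⇒  (1, 0, 13/2, -2)
     R2 -= 5·R1  ⇒  (0, 0, -23, 7)
[3] R2 /= -23  ⇒  (0, 0, 1, -7/23)
     R0 -= 13/2·R2  ⇒  (1, 0, 0, -1/46)
     R1 -= 4·R2  ⇒  (0, 1, 0, -18/23)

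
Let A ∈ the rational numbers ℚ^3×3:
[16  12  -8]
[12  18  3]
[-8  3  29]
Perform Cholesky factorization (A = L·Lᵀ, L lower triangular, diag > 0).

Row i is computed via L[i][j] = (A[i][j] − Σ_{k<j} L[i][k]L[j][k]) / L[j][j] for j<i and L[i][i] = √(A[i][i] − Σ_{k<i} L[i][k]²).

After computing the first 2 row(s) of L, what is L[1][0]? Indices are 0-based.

L[1][0] = 3

Step 1: L[0][0] = √(16) = 4.
  L[1][0] = (12) / L[0][0] = 3.
Step 2: L[1][1] = √(9) = 3.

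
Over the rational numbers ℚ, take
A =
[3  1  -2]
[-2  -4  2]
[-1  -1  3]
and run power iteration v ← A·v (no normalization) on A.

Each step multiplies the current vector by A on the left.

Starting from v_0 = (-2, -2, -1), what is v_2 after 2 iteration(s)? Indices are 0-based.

v_2 = (-10, -26, -1)

v_0 = (-2, -2, -1).
v_1 = A·v_0 = (-6, 10, 1).
v_2 = A·v_1 = (-10, -26, -1).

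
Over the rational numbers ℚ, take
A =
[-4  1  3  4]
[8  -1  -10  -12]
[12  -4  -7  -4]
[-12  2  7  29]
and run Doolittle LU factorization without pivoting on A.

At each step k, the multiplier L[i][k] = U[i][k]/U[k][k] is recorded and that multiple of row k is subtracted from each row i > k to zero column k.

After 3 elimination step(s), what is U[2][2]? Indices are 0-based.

U[2][2] = -2

k=0: U[0][0]=-4
  eliminate (1,0): mult=-2, new row 1: (0, 1, -4, -4); set L[1][0]=-2
  eliminate (2,0): mult=-3, new row 2: (0, -1, 2, 8); set L[2][0]=-3
  eliminate (3,0): mult=3, new row 3: (0, -1, -2, 17); set L[3][0]=3
k=1: U[1][1]=1
  eliminate (2,1): mult=-1, new row 2: (0, 0, -2, 4); set L[2][1]=-1
  eliminate (3,1): mult=-1, new row 3: (0, 0, -6, 13); set L[3][1]=-1
k=2: U[2][2]=-2
  eliminate (3,2): mult=3, new row 3: (0, 0, 0, 1); set L[3][2]=3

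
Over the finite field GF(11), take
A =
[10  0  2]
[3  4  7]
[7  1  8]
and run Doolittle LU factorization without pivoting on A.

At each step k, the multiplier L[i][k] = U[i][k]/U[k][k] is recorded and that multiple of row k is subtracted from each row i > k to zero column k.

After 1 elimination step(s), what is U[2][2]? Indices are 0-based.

k=0: U[0][0]=10
  eliminate (1,0): mult=8, new row 1: (0, 4, 2); set L[1][0]=8
  eliminate (2,0): mult=4, new row 2: (0, 1, 0); set L[2][0]=4

U[2][2] = 0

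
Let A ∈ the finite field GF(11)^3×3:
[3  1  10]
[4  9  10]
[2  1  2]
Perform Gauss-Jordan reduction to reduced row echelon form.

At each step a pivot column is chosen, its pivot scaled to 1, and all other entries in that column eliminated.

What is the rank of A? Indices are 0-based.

rank = 3

pivot(0,0)=3: scale R0 → (1, 4, 7)
  clear (1,0): R1 −= (4)R0 → (0, 4, 4)
  clear (2,0): R2 −= (2)R0 → (0, 4, 10)
pivot(1,1)=4: scale R1 → (0, 1, 1)
  clear (0,1): R0 −= (4)R1 → (1, 0, 3)
  clear (2,1): R2 −= (4)R1 → (0, 0, 6)
pivot(2,2)=6: scale R2 → (0, 0, 1)
  clear (0,2): R0 −= (3)R2 → (1, 0, 0)
  clear (1,2): R1 −= (1)R2 → (0, 1, 0)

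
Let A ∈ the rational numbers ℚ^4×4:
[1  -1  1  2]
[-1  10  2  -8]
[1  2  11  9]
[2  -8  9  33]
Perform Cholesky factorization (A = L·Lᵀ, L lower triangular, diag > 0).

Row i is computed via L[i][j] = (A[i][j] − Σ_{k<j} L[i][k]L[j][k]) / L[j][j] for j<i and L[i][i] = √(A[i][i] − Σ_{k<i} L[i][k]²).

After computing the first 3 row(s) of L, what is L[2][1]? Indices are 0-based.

L[2][1] = 1

Step 1: L[0][0] = √(1) = 1.
  L[1][0] = (-1) / L[0][0] = -1.
Step 2: L[1][1] = √(9) = 3.
  L[2][0] = (1) / L[0][0] = 1.
  L[2][1] = (3) / L[1][1] = 1.
Step 3: L[2][2] = √(9) = 3.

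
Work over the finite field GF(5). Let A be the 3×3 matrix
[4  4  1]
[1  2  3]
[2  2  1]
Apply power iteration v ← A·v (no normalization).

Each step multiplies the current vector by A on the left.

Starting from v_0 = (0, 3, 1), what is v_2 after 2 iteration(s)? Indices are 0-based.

v_2 = (0, 2, 1)

v_0 = (0, 3, 1).
v_1 = A·v_0 = (3, 4, 2).
v_2 = A·v_1 = (0, 2, 1).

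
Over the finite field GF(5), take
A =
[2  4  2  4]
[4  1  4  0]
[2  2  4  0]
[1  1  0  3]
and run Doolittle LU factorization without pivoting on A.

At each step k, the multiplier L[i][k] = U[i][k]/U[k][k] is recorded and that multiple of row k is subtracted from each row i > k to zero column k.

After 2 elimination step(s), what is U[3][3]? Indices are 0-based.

U[3][3] = 0

k=0: U[0][0]=2
  eliminate (1,0): mult=2, new row 1: (0, 3, 0, 2); set L[1][0]=2
  eliminate (2,0): mult=1, new row 2: (0, 3, 2, 1); set L[2][0]=1
  eliminate (3,0): mult=3, new row 3: (0, 4, 4, 1); set L[3][0]=3
k=1: U[1][1]=3
  eliminate (2,1): mult=1, new row 2: (0, 0, 2, 4); set L[2][1]=1
  eliminate (3,1): mult=3, new row 3: (0, 0, 4, 0); set L[3][1]=3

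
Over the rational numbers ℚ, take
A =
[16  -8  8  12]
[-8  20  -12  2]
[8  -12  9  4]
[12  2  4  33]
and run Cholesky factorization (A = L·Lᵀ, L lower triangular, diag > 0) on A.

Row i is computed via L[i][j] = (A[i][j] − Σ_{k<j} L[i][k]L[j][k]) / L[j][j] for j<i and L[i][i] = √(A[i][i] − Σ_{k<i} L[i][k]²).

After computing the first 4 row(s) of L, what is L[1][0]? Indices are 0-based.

Step 1: L[0][0] = √(16) = 4.
  L[1][0] = (-8) / L[0][0] = -2.
Step 2: L[1][1] = √(16) = 4.
  L[2][0] = (8) / L[0][0] = 2.
  L[2][1] = (-8) / L[1][1] = -2.
Step 3: L[2][2] = √(1) = 1.
  L[3][0] = (12) / L[0][0] = 3.
  L[3][1] = (8) / L[1][1] = 2.
  L[3][2] = (2) / L[2][2] = 2.
Step 4: L[3][3] = √(16) = 4.

L[1][0] = -2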